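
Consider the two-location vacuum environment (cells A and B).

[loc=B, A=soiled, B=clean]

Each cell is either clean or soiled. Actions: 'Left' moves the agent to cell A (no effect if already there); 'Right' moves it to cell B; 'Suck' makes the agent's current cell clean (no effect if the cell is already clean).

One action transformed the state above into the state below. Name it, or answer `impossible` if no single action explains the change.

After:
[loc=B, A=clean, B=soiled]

try  Left: <A|soiled|clean>
try Right: <B|soiled|clean>
try  Suck: <B|soiled|clean>
no single action produces the after-state

impossible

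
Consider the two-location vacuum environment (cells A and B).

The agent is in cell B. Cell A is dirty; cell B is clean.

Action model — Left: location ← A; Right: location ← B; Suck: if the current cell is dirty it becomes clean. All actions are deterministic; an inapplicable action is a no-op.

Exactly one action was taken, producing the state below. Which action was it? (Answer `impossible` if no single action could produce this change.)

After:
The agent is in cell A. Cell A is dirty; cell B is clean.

try  Left: <A|dirty|clean>  ← match
try Right: <B|dirty|clean>
try  Suck: <B|dirty|clean>

Left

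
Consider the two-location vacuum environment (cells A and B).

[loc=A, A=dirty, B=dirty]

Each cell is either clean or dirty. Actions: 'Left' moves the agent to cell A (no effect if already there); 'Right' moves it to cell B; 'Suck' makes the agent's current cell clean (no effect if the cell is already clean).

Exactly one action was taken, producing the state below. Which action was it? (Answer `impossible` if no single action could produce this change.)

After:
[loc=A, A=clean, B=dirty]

Suck

try  Left: (A; A:dirty, B:dirty)
try Right: (B; A:dirty, B:dirty)
try  Suck: (A; A:clean, B:dirty)  ← match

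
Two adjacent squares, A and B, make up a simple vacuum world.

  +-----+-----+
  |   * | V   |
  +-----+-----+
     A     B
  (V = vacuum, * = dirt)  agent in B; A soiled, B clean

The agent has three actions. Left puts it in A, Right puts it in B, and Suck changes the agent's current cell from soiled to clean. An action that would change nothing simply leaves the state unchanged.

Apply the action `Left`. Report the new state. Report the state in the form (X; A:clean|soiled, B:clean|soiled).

start: (B; A:soiled, B:clean)
t=1 Left ⇒ (A; A:soiled, B:clean)

(A; A:soiled, B:clean)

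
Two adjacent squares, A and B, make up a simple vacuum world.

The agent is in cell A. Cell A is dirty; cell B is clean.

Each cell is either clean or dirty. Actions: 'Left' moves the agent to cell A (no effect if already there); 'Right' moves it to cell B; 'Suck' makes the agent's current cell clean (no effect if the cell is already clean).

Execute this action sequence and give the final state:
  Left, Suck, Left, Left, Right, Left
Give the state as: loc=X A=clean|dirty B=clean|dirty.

t=1 Left ⇒ loc=A A=dirty B=clean
t=2 Suck ⇒ loc=A A=clean B=clean
t=3 Left ⇒ loc=A A=clean B=clean
t=4 Left ⇒ loc=A A=clean B=clean
t=5 Right ⇒ loc=B A=clean B=clean
t=6 Left ⇒ loc=A A=clean B=clean

loc=A A=clean B=clean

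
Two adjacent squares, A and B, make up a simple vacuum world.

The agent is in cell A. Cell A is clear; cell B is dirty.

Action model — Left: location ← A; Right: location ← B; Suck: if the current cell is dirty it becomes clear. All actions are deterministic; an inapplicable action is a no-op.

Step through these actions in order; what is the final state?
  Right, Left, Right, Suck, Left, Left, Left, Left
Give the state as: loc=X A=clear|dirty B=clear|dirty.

loc=A A=clear B=clear

Right (#1): loc=B A=clear B=dirty
Left (#2): loc=A A=clear B=dirty
Right (#3): loc=B A=clear B=dirty
Suck (#4): loc=B A=clear B=clear
Left (#5): loc=A A=clear B=clear
Left (#6): loc=A A=clear B=clear
Left (#7): loc=A A=clear B=clear
Left (#8): loc=A A=clear B=clear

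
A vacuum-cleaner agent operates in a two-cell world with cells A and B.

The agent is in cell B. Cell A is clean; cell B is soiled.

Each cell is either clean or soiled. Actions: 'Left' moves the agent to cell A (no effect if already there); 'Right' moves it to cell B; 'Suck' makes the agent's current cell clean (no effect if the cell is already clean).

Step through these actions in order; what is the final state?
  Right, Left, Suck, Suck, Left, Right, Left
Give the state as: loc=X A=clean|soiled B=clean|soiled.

1. Right → loc=B A=clean B=soiled
2. Left → loc=A A=clean B=soiled
3. Suck → loc=A A=clean B=soiled
4. Suck → loc=A A=clean B=soiled
5. Left → loc=A A=clean B=soiled
6. Right → loc=B A=clean B=soiled
7. Left → loc=A A=clean B=soiled

loc=A A=clean B=soiled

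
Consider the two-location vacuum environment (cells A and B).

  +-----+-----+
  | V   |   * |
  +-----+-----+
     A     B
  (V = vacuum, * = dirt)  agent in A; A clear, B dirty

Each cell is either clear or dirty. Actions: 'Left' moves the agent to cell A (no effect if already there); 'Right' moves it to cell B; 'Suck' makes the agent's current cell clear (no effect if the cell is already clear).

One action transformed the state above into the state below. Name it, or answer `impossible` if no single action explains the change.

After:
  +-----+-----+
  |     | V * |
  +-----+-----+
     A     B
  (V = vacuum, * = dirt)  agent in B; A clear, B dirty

Right

try  Left: in A — A clear, B dirty
try Right: in B — A clear, B dirty  ← match
try  Suck: in A — A clear, B dirty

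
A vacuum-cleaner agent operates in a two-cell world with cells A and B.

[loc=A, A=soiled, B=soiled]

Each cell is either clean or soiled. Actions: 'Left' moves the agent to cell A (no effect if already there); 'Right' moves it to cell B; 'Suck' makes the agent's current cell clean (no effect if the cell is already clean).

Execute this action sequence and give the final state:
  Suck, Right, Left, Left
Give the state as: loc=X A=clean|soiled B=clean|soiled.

loc=A A=clean B=soiled

step 1/4 (Suck): loc=A A=clean B=soiled
step 2/4 (Right): loc=B A=clean B=soiled
step 3/4 (Left): loc=A A=clean B=soiled
step 4/4 (Left): loc=A A=clean B=soiled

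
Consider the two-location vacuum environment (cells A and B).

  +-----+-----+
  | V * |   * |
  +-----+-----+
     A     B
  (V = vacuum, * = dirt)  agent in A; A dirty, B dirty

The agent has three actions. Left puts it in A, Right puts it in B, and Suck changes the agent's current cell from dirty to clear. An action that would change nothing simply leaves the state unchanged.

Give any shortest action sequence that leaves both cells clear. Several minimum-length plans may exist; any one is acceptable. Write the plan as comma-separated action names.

1) do Suck; now (A; A:clear, B:dirty)
2) do Right; now (B; A:clear, B:dirty)
3) do Suck; now (B; A:clear, B:clear)
min 3: Suck A + move + Suck B

Suck, Right, Suck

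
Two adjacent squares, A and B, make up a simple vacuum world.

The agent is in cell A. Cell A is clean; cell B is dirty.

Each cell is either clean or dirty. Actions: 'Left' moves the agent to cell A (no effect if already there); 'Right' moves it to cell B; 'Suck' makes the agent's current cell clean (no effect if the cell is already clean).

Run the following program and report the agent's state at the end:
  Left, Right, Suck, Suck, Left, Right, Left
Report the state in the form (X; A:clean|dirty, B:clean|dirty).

(A; A:clean, B:clean)

1. Left → (A; A:clean, B:dirty)
2. Right → (B; A:clean, B:dirty)
3. Suck → (B; A:clean, B:clean)
4. Suck → (B; A:clean, B:clean)
5. Left → (A; A:clean, B:clean)
6. Right → (B; A:clean, B:clean)
7. Left → (A; A:clean, B:clean)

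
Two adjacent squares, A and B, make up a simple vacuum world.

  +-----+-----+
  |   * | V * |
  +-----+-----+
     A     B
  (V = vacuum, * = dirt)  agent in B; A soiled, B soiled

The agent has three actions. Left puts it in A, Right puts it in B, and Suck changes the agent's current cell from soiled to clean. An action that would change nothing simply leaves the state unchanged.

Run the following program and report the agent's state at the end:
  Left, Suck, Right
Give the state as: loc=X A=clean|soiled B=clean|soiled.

loc=B A=clean B=soiled

step 1/3 (Left): loc=A A=soiled B=soiled
step 2/3 (Suck): loc=A A=clean B=soiled
step 3/3 (Right): loc=B A=clean B=soiled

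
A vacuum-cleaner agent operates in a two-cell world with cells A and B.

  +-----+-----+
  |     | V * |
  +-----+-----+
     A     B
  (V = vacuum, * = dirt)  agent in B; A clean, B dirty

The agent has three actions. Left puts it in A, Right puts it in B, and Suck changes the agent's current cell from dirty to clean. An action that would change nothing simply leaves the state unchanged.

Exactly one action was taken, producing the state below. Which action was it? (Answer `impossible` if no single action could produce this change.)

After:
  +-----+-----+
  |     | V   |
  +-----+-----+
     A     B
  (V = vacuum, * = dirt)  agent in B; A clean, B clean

Suck

try  Left: (A; A:clean, B:dirty)
try Right: (B; A:clean, B:dirty)
try  Suck: (B; A:clean, B:clean)  ← match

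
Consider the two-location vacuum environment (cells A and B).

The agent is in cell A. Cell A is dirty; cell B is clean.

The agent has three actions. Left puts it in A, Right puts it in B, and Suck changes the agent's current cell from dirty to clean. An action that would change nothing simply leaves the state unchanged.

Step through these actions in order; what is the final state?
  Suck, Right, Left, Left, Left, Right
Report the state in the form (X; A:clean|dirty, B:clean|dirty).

Suck (#1): (A; A:clean, B:clean)
Right (#2): (B; A:clean, B:clean)
Left (#3): (A; A:clean, B:clean)
Left (#4): (A; A:clean, B:clean)
Left (#5): (A; A:clean, B:clean)
Right (#6): (B; A:clean, B:clean)

(B; A:clean, B:clean)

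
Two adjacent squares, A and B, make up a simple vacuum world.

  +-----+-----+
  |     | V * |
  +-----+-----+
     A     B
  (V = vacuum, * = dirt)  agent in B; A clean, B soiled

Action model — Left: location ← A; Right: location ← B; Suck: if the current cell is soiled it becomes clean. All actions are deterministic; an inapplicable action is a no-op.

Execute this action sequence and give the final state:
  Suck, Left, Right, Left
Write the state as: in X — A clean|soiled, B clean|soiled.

1) do Suck; now in B — A clean, B clean
2) do Left; now in A — A clean, B clean
3) do Right; now in B — A clean, B clean
4) do Left; now in A — A clean, B clean

in A — A clean, B clean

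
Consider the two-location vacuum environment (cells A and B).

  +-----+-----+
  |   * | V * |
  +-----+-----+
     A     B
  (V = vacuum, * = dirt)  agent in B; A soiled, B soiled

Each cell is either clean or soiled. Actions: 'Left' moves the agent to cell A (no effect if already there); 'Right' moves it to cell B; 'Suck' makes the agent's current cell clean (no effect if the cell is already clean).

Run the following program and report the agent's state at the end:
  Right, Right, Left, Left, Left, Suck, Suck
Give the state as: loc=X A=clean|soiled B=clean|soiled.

loc=A A=clean B=soiled

1) do Right; now loc=B A=soiled B=soiled
2) do Right; now loc=B A=soiled B=soiled
3) do Left; now loc=A A=soiled B=soiled
4) do Left; now loc=A A=soiled B=soiled
5) do Left; now loc=A A=soiled B=soiled
6) do Suck; now loc=A A=clean B=soiled
7) do Suck; now loc=A A=clean B=soiled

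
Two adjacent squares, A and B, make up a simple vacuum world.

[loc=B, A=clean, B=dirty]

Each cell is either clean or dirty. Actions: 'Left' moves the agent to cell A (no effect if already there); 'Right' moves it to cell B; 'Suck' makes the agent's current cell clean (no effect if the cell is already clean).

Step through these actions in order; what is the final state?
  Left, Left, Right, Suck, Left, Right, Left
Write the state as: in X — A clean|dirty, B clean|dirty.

in A — A clean, B clean

1. Left → in A — A clean, B dirty
2. Left → in A — A clean, B dirty
3. Right → in B — A clean, B dirty
4. Suck → in B — A clean, B clean
5. Left → in A — A clean, B clean
6. Right → in B — A clean, B clean
7. Left → in A — A clean, B clean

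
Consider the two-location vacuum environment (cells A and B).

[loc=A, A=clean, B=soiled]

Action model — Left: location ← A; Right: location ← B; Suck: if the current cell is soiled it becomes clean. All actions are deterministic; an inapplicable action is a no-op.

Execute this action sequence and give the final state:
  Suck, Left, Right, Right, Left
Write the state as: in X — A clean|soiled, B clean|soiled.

[1] after Suck: in A — A clean, B soiled
[2] after Left: in A — A clean, B soiled
[3] after Right: in B — A clean, B soiled
[4] after Right: in B — A clean, B soiled
[5] after Left: in A — A clean, B soiled

in A — A clean, B soiled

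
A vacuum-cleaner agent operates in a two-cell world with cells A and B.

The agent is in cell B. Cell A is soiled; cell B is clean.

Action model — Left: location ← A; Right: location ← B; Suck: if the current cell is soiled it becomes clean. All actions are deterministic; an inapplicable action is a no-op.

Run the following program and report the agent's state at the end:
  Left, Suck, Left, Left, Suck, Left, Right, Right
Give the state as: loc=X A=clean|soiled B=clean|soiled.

1) do Left; now loc=A A=soiled B=clean
2) do Suck; now loc=A A=clean B=clean
3) do Left; now loc=A A=clean B=clean
4) do Left; now loc=A A=clean B=clean
5) do Suck; now loc=A A=clean B=clean
6) do Left; now loc=A A=clean B=clean
7) do Right; now loc=B A=clean B=clean
8) do Right; now loc=B A=clean B=clean

loc=B A=clean B=clean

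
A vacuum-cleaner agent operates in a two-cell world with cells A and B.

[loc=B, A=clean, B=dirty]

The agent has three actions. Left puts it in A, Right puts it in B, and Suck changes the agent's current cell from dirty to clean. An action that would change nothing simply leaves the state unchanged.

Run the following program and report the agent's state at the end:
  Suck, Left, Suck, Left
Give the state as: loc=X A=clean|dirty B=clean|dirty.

Suck (#1): loc=B A=clean B=clean
Left (#2): loc=A A=clean B=clean
Suck (#3): loc=A A=clean B=clean
Left (#4): loc=A A=clean B=clean

loc=A A=clean B=clean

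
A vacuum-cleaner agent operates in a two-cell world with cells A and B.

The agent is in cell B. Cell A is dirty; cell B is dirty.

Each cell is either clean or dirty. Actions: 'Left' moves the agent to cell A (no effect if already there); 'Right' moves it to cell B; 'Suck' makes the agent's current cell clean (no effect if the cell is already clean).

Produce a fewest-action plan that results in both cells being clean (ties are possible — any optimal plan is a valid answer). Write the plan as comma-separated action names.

Suck, Left, Suck

Suck (#1): (B; A:dirty, B:clean)
Left (#2): (A; A:dirty, B:clean)
Suck (#3): (A; A:clean, B:clean)
min 3: Suck B + move + Suck A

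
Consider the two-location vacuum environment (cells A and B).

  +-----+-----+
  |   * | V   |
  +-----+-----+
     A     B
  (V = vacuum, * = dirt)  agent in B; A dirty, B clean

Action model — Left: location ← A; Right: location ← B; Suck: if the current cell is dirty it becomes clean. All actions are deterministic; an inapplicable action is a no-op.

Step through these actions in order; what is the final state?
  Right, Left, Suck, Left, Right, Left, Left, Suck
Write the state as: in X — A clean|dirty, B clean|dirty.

in A — A clean, B clean

Right (#1): in B — A dirty, B clean
Left (#2): in A — A dirty, B clean
Suck (#3): in A — A clean, B clean
Left (#4): in A — A clean, B clean
Right (#5): in B — A clean, B clean
Left (#6): in A — A clean, B clean
Left (#7): in A — A clean, B clean
Suck (#8): in A — A clean, B clean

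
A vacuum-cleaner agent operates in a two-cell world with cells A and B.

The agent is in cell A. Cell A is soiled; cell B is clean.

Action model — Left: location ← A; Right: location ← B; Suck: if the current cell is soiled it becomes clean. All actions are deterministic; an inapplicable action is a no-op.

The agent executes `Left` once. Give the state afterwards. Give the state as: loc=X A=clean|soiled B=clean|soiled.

loc=A A=soiled B=clean

start: loc=A A=soiled B=clean
step 1/1 (Left): loc=A A=soiled B=clean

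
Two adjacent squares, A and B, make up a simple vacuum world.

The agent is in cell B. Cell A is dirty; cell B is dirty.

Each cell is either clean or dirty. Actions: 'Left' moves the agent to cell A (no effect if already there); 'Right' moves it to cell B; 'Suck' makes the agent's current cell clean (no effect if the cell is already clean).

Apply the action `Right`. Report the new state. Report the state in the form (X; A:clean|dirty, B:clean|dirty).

(B; A:dirty, B:dirty)

start: (B; A:dirty, B:dirty)
[1] after Right: (B; A:dirty, B:dirty)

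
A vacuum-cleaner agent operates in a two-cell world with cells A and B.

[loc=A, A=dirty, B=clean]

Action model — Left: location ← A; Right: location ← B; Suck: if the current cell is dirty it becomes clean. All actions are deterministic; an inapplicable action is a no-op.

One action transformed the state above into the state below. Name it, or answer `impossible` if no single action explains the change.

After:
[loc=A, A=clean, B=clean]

try  Left: <A|dirty|clean>
try Right: <B|dirty|clean>
try  Suck: <A|clean|clean>  ← match

Suck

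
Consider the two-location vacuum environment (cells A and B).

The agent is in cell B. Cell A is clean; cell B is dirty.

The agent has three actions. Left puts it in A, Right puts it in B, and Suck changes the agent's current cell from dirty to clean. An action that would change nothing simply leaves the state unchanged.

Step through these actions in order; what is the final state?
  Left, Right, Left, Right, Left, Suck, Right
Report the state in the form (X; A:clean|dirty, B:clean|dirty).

(B; A:clean, B:dirty)

step 1/7 (Left): (A; A:clean, B:dirty)
step 2/7 (Right): (B; A:clean, B:dirty)
step 3/7 (Left): (A; A:clean, B:dirty)
step 4/7 (Right): (B; A:clean, B:dirty)
step 5/7 (Left): (A; A:clean, B:dirty)
step 6/7 (Suck): (A; A:clean, B:dirty)
step 7/7 (Right): (B; A:clean, B:dirty)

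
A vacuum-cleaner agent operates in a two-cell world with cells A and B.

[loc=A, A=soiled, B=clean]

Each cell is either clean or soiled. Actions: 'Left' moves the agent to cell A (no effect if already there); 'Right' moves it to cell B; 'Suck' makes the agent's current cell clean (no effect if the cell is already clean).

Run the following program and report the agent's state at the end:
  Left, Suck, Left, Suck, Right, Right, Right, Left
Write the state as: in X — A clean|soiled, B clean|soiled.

1. Left → in A — A soiled, B clean
2. Suck → in A — A clean, B clean
3. Left → in A — A clean, B clean
4. Suck → in A — A clean, B clean
5. Right → in B — A clean, B clean
6. Right → in B — A clean, B clean
7. Right → in B — A clean, B clean
8. Left → in A — A clean, B clean

in A — A clean, B clean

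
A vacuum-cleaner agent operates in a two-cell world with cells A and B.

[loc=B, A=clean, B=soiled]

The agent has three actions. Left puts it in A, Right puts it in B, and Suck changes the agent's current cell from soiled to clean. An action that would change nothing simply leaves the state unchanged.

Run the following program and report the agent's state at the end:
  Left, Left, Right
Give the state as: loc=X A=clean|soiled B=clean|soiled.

loc=B A=clean B=soiled

[1] after Left: loc=A A=clean B=soiled
[2] after Left: loc=A A=clean B=soiled
[3] after Right: loc=B A=clean B=soiled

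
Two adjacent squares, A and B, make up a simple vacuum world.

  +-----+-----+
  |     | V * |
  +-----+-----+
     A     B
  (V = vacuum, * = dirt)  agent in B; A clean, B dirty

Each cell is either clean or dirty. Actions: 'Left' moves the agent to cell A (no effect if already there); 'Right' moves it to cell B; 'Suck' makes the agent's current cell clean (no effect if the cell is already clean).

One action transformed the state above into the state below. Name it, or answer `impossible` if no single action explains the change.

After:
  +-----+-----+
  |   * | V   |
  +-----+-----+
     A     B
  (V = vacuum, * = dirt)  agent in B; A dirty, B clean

try  Left: in A — A clean, B dirty
try Right: in B — A clean, B dirty
try  Suck: in B — A clean, B clean
no single action produces the after-state

impossible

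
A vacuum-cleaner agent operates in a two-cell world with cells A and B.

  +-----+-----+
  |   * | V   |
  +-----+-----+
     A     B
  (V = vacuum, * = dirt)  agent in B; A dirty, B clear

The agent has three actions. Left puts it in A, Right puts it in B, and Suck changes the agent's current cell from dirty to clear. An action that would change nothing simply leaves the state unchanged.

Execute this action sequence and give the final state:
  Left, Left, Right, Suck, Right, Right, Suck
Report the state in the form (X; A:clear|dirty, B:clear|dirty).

[1] after Left: (A; A:dirty, B:clear)
[2] after Left: (A; A:dirty, B:clear)
[3] after Right: (B; A:dirty, B:clear)
[4] after Suck: (B; A:dirty, B:clear)
[5] after Right: (B; A:dirty, B:clear)
[6] after Right: (B; A:dirty, B:clear)
[7] after Suck: (B; A:dirty, B:clear)

(B; A:dirty, B:clear)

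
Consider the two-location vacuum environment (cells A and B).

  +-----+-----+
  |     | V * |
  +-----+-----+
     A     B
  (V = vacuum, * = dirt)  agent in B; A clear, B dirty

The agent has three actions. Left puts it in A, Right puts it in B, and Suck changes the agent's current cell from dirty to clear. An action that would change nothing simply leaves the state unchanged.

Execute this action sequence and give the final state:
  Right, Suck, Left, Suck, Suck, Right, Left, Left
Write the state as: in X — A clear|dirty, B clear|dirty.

Right (#1): in B — A clear, B dirty
Suck (#2): in B — A clear, B clear
Left (#3): in A — A clear, B clear
Suck (#4): in A — A clear, B clear
Suck (#5): in A — A clear, B clear
Right (#6): in B — A clear, B clear
Left (#7): in A — A clear, B clear
Left (#8): in A — A clear, B clear

in A — A clear, B clear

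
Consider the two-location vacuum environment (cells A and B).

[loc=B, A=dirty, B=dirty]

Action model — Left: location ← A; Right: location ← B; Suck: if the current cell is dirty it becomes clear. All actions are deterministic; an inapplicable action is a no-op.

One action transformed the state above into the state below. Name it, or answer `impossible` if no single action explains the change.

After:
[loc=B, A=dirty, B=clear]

Suck

try  Left: (A; A:dirty, B:dirty)
try Right: (B; A:dirty, B:dirty)
try  Suck: (B; A:dirty, B:clear)  ← match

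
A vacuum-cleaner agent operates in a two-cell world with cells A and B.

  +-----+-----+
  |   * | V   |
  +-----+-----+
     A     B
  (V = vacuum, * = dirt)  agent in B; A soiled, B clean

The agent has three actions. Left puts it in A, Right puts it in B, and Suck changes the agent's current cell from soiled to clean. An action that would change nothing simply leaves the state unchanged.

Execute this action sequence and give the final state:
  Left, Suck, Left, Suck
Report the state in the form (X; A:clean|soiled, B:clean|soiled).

(A; A:clean, B:clean)

[1] after Left: (A; A:soiled, B:clean)
[2] after Suck: (A; A:clean, B:clean)
[3] after Left: (A; A:clean, B:clean)
[4] after Suck: (A; A:clean, B:clean)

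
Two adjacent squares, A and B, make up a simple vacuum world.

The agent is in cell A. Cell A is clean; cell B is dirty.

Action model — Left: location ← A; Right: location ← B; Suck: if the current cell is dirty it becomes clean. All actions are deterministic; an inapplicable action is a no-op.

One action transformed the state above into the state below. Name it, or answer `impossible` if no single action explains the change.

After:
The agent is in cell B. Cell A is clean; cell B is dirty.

try  Left: (A; A:clean, B:dirty)
try Right: (B; A:clean, B:dirty)  ← match
try  Suck: (A; A:clean, B:dirty)

Right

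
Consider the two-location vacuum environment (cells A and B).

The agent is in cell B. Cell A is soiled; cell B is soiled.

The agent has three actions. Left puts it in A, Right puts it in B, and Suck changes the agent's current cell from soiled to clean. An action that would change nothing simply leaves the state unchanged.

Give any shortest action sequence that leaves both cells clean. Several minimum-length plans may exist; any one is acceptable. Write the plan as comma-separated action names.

Suck, Left, Suck

[1] after Suck: <B|soiled|clean>
[2] after Left: <A|soiled|clean>
[3] after Suck: <A|clean|clean>
min 3: Suck B + move + Suck A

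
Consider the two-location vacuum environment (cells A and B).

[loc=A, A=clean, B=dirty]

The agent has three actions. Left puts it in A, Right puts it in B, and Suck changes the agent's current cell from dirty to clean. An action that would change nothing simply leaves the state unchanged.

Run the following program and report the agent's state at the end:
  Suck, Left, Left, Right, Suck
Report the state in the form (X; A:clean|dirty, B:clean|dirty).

(B; A:clean, B:clean)

1. Suck → (A; A:clean, B:dirty)
2. Left → (A; A:clean, B:dirty)
3. Left → (A; A:clean, B:dirty)
4. Right → (B; A:clean, B:dirty)
5. Suck → (B; A:clean, B:clean)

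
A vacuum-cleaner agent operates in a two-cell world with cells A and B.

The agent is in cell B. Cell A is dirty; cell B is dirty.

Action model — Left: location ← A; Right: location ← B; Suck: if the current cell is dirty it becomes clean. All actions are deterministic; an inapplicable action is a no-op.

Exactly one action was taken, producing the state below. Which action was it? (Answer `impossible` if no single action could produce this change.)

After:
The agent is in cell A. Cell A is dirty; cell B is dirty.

try  Left: in A — A dirty, B dirty  ← match
try Right: in B — A dirty, B dirty
try  Suck: in B — A dirty, B clean

Left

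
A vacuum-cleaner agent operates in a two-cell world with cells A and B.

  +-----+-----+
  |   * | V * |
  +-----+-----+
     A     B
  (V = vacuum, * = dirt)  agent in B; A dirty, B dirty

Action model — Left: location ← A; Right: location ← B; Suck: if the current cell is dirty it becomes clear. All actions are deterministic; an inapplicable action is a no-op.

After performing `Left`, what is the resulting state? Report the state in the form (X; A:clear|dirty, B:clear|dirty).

start: (B; A:dirty, B:dirty)
1. Left → (A; A:dirty, B:dirty)

(A; A:dirty, B:dirty)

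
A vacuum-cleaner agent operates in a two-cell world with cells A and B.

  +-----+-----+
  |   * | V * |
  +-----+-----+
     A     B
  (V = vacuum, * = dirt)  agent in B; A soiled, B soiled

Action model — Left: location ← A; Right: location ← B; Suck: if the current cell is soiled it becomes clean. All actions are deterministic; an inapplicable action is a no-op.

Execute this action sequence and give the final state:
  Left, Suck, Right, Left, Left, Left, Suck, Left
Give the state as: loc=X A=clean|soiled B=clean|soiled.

loc=A A=clean B=soiled

1. Left → loc=A A=soiled B=soiled
2. Suck → loc=A A=clean B=soiled
3. Right → loc=B A=clean B=soiled
4. Left → loc=A A=clean B=soiled
5. Left → loc=A A=clean B=soiled
6. Left → loc=A A=clean B=soiled
7. Suck → loc=A A=clean B=soiled
8. Left → loc=A A=clean B=soiled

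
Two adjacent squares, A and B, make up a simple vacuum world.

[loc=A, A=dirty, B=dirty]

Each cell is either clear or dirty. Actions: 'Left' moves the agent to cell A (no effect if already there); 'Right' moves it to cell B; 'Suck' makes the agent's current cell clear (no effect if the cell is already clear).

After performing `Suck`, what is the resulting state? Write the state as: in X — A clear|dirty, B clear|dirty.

in A — A clear, B dirty

start: in A — A dirty, B dirty
[1] after Suck: in A — A clear, B dirty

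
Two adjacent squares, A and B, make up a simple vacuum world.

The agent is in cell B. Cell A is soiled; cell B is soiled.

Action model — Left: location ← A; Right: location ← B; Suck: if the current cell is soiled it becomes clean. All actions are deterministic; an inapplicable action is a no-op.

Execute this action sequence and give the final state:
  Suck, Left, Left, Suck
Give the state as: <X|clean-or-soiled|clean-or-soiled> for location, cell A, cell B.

Suck (#1): <B|soiled|clean>
Left (#2): <A|soiled|clean>
Left (#3): <A|soiled|clean>
Suck (#4): <A|clean|clean>

<A|clean|clean>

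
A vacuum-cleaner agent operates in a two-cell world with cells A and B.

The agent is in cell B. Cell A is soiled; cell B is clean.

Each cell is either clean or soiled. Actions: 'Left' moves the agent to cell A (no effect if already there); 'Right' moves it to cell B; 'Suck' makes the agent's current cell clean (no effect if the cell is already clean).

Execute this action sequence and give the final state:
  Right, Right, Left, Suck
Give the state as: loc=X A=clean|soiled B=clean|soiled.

loc=A A=clean B=clean

[1] after Right: loc=B A=soiled B=clean
[2] after Right: loc=B A=soiled B=clean
[3] after Left: loc=A A=soiled B=clean
[4] after Suck: loc=A A=clean B=clean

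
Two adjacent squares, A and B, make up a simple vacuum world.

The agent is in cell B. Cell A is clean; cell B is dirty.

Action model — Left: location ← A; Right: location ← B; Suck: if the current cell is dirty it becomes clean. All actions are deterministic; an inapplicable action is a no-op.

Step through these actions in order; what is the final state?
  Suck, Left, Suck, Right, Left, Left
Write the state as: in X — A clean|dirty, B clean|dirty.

in A — A clean, B clean

t=1 Suck ⇒ in B — A clean, B clean
t=2 Left ⇒ in A — A clean, B clean
t=3 Suck ⇒ in A — A clean, B clean
t=4 Right ⇒ in B — A clean, B clean
t=5 Left ⇒ in A — A clean, B clean
t=6 Left ⇒ in A — A clean, B clean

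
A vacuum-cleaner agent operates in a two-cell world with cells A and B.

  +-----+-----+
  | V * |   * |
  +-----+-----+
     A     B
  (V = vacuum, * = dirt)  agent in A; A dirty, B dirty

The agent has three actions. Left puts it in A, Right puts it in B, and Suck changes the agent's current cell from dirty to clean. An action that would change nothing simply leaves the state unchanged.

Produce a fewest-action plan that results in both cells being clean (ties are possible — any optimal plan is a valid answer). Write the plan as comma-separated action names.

Suck, Right, Suck

Suck (#1): in A — A clean, B dirty
Right (#2): in B — A clean, B dirty
Suck (#3): in B — A clean, B clean
min 3: Suck A + move + Suck B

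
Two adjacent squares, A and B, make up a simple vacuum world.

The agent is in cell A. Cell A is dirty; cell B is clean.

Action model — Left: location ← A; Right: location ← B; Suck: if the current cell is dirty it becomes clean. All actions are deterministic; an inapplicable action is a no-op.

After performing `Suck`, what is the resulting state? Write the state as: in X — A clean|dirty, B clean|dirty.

in A — A clean, B clean

start: in A — A dirty, B clean
Suck (#1): in A — A clean, B clean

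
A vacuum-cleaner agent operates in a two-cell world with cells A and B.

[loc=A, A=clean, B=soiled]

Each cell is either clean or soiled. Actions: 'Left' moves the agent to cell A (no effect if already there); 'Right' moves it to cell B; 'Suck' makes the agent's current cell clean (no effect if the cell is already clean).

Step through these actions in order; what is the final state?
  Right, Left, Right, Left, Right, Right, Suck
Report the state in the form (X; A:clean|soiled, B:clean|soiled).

step 1/7 (Right): (B; A:clean, B:soiled)
step 2/7 (Left): (A; A:clean, B:soiled)
step 3/7 (Right): (B; A:clean, B:soiled)
step 4/7 (Left): (A; A:clean, B:soiled)
step 5/7 (Right): (B; A:clean, B:soiled)
step 6/7 (Right): (B; A:clean, B:soiled)
step 7/7 (Suck): (B; A:clean, B:clean)

(B; A:clean, B:clean)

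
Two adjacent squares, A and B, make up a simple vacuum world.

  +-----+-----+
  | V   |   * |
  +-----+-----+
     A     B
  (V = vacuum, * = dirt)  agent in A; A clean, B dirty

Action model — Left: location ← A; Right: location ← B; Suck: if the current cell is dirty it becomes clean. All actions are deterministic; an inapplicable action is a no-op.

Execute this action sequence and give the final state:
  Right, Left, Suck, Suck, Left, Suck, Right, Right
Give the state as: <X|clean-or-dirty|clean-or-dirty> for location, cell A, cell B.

<B|clean|dirty>

t=1 Right ⇒ <B|clean|dirty>
t=2 Left ⇒ <A|clean|dirty>
t=3 Suck ⇒ <A|clean|dirty>
t=4 Suck ⇒ <A|clean|dirty>
t=5 Left ⇒ <A|clean|dirty>
t=6 Suck ⇒ <A|clean|dirty>
t=7 Right ⇒ <B|clean|dirty>
t=8 Right ⇒ <B|clean|dirty>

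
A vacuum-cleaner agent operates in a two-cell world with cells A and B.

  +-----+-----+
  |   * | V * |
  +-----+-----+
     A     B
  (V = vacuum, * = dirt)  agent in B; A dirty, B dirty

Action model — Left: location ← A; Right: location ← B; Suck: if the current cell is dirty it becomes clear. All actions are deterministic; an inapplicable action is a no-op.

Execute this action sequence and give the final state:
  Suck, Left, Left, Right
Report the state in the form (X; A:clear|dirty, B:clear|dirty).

(B; A:dirty, B:clear)

step 1/4 (Suck): (B; A:dirty, B:clear)
step 2/4 (Left): (A; A:dirty, B:clear)
step 3/4 (Left): (A; A:dirty, B:clear)
step 4/4 (Right): (B; A:dirty, B:clear)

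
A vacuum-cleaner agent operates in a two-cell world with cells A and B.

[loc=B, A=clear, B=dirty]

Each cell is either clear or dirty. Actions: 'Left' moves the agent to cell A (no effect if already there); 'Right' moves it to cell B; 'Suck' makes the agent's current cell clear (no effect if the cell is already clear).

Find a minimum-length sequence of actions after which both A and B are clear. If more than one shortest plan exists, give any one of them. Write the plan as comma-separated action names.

[1] after Suck: (B; A:clear, B:clear)
min 1: B is dirty, one Suck

Suck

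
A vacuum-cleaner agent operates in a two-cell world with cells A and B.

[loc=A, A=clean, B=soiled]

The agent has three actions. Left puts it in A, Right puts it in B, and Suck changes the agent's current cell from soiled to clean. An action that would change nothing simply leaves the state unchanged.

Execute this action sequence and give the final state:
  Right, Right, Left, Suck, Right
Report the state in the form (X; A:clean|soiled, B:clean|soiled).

(B; A:clean, B:soiled)

Right (#1): (B; A:clean, B:soiled)
Right (#2): (B; A:clean, B:soiled)
Left (#3): (A; A:clean, B:soiled)
Suck (#4): (A; A:clean, B:soiled)
Right (#5): (B; A:clean, B:soiled)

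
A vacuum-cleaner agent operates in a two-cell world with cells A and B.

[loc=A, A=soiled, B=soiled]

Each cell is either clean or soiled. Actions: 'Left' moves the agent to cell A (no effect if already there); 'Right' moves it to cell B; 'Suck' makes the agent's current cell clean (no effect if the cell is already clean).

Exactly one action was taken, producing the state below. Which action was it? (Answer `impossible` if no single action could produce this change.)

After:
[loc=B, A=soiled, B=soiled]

Right

try  Left: in A — A soiled, B soiled
try Right: in B — A soiled, B soiled  ← match
try  Suck: in A — A clean, B soiled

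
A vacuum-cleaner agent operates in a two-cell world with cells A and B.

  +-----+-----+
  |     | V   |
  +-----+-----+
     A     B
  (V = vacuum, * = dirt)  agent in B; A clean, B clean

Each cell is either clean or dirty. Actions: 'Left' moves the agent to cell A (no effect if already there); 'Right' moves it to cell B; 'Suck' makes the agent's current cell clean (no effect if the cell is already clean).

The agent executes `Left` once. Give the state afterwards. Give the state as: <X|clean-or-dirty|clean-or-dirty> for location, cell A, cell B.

<A|clean|clean>

start: <B|clean|clean>
step 1/1 (Left): <A|clean|clean>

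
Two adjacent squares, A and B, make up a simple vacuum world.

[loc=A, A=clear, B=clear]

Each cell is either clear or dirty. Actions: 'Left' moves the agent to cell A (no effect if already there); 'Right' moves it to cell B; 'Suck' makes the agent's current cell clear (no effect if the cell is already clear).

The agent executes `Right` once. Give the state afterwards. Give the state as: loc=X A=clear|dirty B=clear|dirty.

start: loc=A A=clear B=clear
Right (#1): loc=B A=clear B=clear

loc=B A=clear B=clear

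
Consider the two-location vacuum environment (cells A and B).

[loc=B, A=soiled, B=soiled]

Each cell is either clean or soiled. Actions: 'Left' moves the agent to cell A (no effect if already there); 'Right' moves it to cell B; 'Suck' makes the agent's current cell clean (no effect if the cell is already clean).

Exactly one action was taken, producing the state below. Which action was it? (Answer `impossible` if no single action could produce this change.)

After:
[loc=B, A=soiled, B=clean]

Suck

try  Left: <A|soiled|soiled>
try Right: <B|soiled|soiled>
try  Suck: <B|soiled|clean>  ← match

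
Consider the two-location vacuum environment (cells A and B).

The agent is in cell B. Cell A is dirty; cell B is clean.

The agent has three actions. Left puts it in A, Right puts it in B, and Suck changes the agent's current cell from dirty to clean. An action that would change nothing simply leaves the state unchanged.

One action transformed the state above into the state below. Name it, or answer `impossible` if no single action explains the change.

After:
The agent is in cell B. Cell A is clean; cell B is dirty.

try  Left: in A — A dirty, B clean
try Right: in B — A dirty, B clean
try  Suck: in B — A dirty, B clean
no single action produces the after-state

impossible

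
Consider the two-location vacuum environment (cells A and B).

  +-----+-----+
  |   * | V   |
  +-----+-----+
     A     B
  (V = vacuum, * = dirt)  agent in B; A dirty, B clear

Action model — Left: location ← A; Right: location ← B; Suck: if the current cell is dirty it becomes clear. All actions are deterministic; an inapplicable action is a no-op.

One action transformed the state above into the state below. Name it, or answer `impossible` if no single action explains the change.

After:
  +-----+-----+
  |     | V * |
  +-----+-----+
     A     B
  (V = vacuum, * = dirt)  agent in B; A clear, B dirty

impossible

try  Left: in A — A dirty, B clear
try Right: in B — A dirty, B clear
try  Suck: in B — A dirty, B clear
no single action produces the after-state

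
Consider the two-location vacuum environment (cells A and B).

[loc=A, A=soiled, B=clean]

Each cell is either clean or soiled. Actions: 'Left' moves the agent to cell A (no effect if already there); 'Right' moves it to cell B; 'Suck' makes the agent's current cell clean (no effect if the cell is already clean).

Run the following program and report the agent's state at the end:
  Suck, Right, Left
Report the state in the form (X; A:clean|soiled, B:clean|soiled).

[1] after Suck: (A; A:clean, B:clean)
[2] after Right: (B; A:clean, B:clean)
[3] after Left: (A; A:clean, B:clean)

(A; A:clean, B:clean)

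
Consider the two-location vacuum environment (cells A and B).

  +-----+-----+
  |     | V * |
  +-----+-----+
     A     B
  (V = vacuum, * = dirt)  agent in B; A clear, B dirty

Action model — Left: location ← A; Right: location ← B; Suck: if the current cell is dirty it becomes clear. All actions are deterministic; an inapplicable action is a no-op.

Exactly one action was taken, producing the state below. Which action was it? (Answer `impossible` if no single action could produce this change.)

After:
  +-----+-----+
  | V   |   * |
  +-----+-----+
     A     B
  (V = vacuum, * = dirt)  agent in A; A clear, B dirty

try  Left: (A; A:clear, B:dirty)  ← match
try Right: (B; A:clear, B:dirty)
try  Suck: (B; A:clear, B:clear)

Left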